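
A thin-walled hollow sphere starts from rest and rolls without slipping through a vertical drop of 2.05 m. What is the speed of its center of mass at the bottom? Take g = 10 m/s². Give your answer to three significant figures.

With I = (2/3)MR², the ratio k = I/(MR²) is 2/3.
Pure rolling means v = ωR; then KE = ½Mv² + ½I(v/R)² = ½(1+k)Mv² = (5/6)Mv².
Energy conservation: Mgh = (5/6)Mv², so v = √(2gh/(1+k)) = √(2 × 10 × 2.05 / 1.667) ≈ 4.96 m/s.

v ≈ 4.96 m/s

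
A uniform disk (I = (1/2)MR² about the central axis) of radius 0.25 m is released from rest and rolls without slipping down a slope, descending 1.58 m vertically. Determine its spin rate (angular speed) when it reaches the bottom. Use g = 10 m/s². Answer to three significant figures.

With I = (1/2)MR², the ratio k = I/(MR²) is 0.5.
Pure rolling means v = ωR; then KE = ½Mv² + ½I(v/R)² = ½(1+k)Mv² = (3/4)Mv².
Energy conservation Mgh = ½(1+k)Mv² gives v = √(2gh/(1+k)) = √(2 × 10 × 1.58 / 1.5) = 4.59 m/s.
Then ω = v/R = 4.59 / 0.25 ≈ 18.4 rad/s.

ω ≈ 18.4 rad/s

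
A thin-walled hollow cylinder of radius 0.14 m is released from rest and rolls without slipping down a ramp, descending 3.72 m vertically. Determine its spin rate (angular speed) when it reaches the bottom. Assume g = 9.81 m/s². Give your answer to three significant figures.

The moment of inertia is MR², giving k ≡ I/(MR²) = 1.
The rolling condition ω = v/R makes the rotational term ½I(v/R)² = ½kMv², so KE_total = ½(1+k)Mv² = Mv².
Energy conservation Mgh = ½(1+k)Mv² gives v = √(2gh/(1+k)) = √(2 × 9.81 × 3.72 / 2) = 6.041 m/s.
Then ω = v/R = 6.041 / 0.14 ≈ 43.1 rad/s.

ω ≈ 43.1 rad/s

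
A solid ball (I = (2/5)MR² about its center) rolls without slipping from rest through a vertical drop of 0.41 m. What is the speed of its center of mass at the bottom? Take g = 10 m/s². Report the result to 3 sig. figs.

v ≈ 2.42 m/s

For this body I = (2/5)MR², i.e. k = I/(MR²) = 0.4.
Pure rolling means v = ωR; then KE = ½Mv² + ½I(v/R)² = ½(1+k)Mv² = (7/10)Mv².
Setting Mgh = (7/10)Mv² gives v = √(2gh/(1+k)) = √(2·10·0.41/1.4) ≈ 2.42 m/s.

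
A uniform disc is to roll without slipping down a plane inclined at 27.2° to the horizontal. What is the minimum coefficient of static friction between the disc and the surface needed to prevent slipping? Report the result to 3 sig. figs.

μ_min ≈ 0.171

With I = (1/2)MR², the ratio k = I/(MR²) is 0.5.
Translational: Mg sinθ − f = Ma. Rotational about the CM: fR = Iα = kMRa, so f = kMa.
These give a = g sinθ/(1+k) and the required friction f = kMg sinθ/(1+k).
The normal force is N = Mg cosθ, so μ_min = f/N = k tanθ/(1+k).
μ_min = 0.5 × tan27.2° / 1.5 ≈ 0.171.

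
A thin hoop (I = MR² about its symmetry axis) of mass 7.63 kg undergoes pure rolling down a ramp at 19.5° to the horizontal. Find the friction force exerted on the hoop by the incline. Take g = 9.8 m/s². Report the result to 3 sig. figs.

With I = MR², the ratio k = I/(MR²) is 1.
Translational: Mg sinθ − f = Ma. Rotational about the CM: fR = Iα = kMRa, so f = kMa.
Combining, a = g sinθ/(1+k) and f = kMa = kMg sinθ/(1+k).
f = 1 × 7.63 × 9.8 × sin19.5° / 2 ≈ 12.5 N.

f ≈ 12.5 N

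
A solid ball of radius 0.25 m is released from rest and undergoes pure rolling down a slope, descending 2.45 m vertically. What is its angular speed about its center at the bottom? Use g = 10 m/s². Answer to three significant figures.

The moment of inertia is (2/5)MR², giving k ≡ I/(MR²) = 0.4.
Since it rolls without slipping, ω = v/R and KE = ½Mv² + ½Iω² = ½(1+k)Mv² = (7/10)Mv².
Energy conservation Mgh = ½(1+k)Mv² gives v = √(2gh/(1+k)) = √(2 × 10 × 2.45 / 1.4) = 5.916 m/s.
Then ω = v/R = 5.916 / 0.25 ≈ 23.7 rad/s.

ω ≈ 23.7 rad/s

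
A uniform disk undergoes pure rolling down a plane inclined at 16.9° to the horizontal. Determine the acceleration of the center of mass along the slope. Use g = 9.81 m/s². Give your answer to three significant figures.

a ≈ 1.90 m/s²

For this body I = (1/2)MR², i.e. k = I/(MR²) = 0.5.
Along the incline Mg sinθ − f = Ma, and torque about the center fR = Iα = kMR²(a/R) gives f = kMa.
Eliminating f: Mg sinθ = (1+k)Ma, so a = g sinθ/(1+k) = 9.81 × sin16.9° / 1.5 ≈ 1.90 m/s².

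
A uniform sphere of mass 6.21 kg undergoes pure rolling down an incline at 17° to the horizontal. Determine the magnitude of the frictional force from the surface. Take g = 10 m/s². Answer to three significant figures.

Here I = (2/5)MR², so the shape factor k = I/(MR²) = 0.4.
Along the incline Mg sinθ − f = Ma, and torque about the center fR = Iα = kMR²(a/R) gives f = kMa.
Combining, a = g sinθ/(1+k) and f = kMa = kMg sinθ/(1+k).
f = 0.4 × 6.21 × 10 × sin17° / 1.4 ≈ 5.19 N.

f ≈ 5.19 N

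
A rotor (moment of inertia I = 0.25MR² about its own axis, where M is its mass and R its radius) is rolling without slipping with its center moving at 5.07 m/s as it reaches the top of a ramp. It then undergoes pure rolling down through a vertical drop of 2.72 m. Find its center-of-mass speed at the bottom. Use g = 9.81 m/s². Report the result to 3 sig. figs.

With I = 0.25MR², the ratio k = I/(MR²) is 0.25.
Since it rolls without slipping, ω = v/R and KE = ½Mv² + ½Iω² = ½(1+k)Mv² = (5/8)Mv².
Energy conservation: (5/8)Mv₀² + Mgh = (5/8)Mv², so v² = v₀² + 2gh/(1+k).
v = √(5.07² + 2×9.81×2.72/1.25) = √68.4 ≈ 8.27 m/s.

v ≈ 8.27 m/s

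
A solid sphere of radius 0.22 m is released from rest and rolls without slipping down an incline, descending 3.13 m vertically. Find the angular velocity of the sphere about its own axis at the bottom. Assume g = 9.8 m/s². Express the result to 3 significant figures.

Here I = (2/5)MR², so the shape factor k = I/(MR²) = 0.4.
Pure rolling means v = ωR; then KE = ½Mv² + ½I(v/R)² = ½(1+k)Mv² = (7/10)Mv².
Energy conservation Mgh = ½(1+k)Mv² gives v = √(2gh/(1+k)) = √(2 × 9.8 × 3.13 / 1.4) = 6.62 m/s.
Then ω = v/R = 6.62 / 0.22 ≈ 30.1 rad/s.

ω ≈ 30.1 rad/s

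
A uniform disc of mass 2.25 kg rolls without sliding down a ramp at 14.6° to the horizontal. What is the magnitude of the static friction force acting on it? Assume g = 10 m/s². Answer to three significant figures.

For this body I = (1/2)MR², i.e. k = I/(MR²) = 0.5.
Newton's second law down the slope: Mg sinθ − f = Ma. The torque equation fR = Iα (with α = a/R) gives f = kMa.
Combining, a = g sinθ/(1+k) and f = kMa = kMg sinθ/(1+k).
f = 0.5 × 2.25 × 10 × sin14.6° / 1.5 ≈ 1.89 N.

f ≈ 1.89 N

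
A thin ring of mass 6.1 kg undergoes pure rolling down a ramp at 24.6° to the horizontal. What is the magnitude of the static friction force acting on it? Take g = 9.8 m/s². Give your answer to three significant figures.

For this body I = MR², i.e. k = I/(MR²) = 1.
Translational: Mg sinθ − f = Ma. Rotational about the CM: fR = Iα = kMRa, so f = kMa.
Combining, a = g sinθ/(1+k) and f = kMa = kMg sinθ/(1+k).
f = 1 × 6.1 × 9.8 × sin24.6° / 2 ≈ 12.4 N.

f ≈ 12.4 N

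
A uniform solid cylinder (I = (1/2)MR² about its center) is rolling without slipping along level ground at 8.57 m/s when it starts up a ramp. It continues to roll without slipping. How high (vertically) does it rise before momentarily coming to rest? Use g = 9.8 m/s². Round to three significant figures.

For this body I = (1/2)MR², i.e. k = I/(MR²) = 0.5.
Since it rolls without slipping, ω = v/R and KE = ½Mv² + ½Iω² = ½(1+k)Mv² = (3/4)Mv².
At the top the kinetic energy is zero, so (3/4)Mv₀² = Mgh.
Thus h = (1+k)v₀²/(2g) = 1.5 × 8.57² / (2 × 9.8) ≈ 5.62 m.

h ≈ 5.62 m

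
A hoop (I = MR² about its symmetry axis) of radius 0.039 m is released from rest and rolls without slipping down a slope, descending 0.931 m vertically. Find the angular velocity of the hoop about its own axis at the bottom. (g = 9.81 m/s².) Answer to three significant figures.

The moment of inertia is MR², giving k ≡ I/(MR²) = 1.
Pure rolling means v = ωR; then KE = ½Mv² + ½I(v/R)² = ½(1+k)Mv² = Mv².
Energy conservation Mgh = ½(1+k)Mv² gives v = √(2gh/(1+k)) = √(2 × 9.81 × 0.931 / 2) = 3.022 m/s.
The angular speed follows from ω = v/R = 3.022/0.039 ≈ 77.5 rad/s.

ω ≈ 77.5 rad/s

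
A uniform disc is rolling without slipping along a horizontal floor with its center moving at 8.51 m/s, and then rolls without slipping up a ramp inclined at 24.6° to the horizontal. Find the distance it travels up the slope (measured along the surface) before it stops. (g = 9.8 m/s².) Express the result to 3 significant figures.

Here I = (1/2)MR², so the shape factor k = I/(MR²) = 0.5.
Rolling without slipping gives ω = v/R, so the total kinetic energy is ½Mv² + ½Iω² = ½(1+k)Mv² = (3/4)Mv².
Setting this equal to Mgh gives the vertical rise h = (1+k)v₀²/(2g) = 1.5×8.51²/(2×9.8) = 5.542 m.
Along the incline, d = h/sinθ = 5.542/sin24.6° ≈ 13.3 m.

d ≈ 13.3 m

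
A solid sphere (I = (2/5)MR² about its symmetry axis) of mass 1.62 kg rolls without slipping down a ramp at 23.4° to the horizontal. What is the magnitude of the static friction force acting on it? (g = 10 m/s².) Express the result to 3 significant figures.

f ≈ 1.84 N

Here I = (2/5)MR², so the shape factor k = I/(MR²) = 0.4.
Newton's second law down the slope: Mg sinθ − f = Ma. The torque equation fR = Iα (with α = a/R) gives f = kMa.
Combining, a = g sinθ/(1+k) and f = kMa = kMg sinθ/(1+k).
f = 0.4 × 1.62 × 10 × sin23.4° / 1.4 ≈ 1.84 N.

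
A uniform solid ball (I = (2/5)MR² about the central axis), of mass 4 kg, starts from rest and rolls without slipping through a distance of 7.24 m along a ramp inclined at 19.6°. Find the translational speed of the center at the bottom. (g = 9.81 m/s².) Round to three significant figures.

v ≈ 5.83 m/s

Here I = (2/5)MR², so the shape factor k = I/(MR²) = 0.4.
Since it rolls without slipping, ω = v/R and KE = ½Mv² + ½Iω² = ½(1+k)Mv² = (7/10)Mv².
The vertical drop is h = L sinθ = 7.24 × sin19.6° = 2.429 m.
Energy conservation: Mgh = (7/10)Mv², so v = √(2gh/(1+k)) = √(2 × 9.81 × 2.429 / 1.4) ≈ 5.83 m/s.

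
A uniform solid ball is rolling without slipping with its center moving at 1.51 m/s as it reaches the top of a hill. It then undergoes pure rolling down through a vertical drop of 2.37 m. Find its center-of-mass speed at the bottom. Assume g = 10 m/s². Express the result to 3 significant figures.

v ≈ 6.01 m/s

With I = (2/5)MR², the ratio k = I/(MR²) is 0.4.
Since it rolls without slipping, ω = v/R and KE = ½Mv² + ½Iω² = ½(1+k)Mv² = (7/10)Mv².
Energy conservation: (7/10)Mv₀² + Mgh = (7/10)Mv², so v² = v₀² + 2gh/(1+k).
v = √(1.51² + 2×10×2.37/1.4) = √36.14 ≈ 6.01 m/s.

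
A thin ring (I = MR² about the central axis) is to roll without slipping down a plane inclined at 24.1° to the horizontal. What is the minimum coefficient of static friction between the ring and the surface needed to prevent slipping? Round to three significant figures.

For this body I = MR², i.e. k = I/(MR²) = 1.
Translational: Mg sinθ − f = Ma. Rotational about the CM: fR = Iα = kMRa, so f = kMa.
These give a = g sinθ/(1+k) and the required friction f = kMg sinθ/(1+k).
The normal force is N = Mg cosθ, so μ_min = f/N = k tanθ/(1+k).
μ_min = 1 × tan24.1° / 2 ≈ 0.224.

μ_min ≈ 0.224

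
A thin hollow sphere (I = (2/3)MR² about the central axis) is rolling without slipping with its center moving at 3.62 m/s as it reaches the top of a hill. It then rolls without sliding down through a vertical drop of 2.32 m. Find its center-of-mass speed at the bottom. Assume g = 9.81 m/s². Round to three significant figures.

v ≈ 6.36 m/s

For this body I = (2/3)MR², i.e. k = I/(MR²) = 2/3.
Since it rolls without slipping, ω = v/R and KE = ½Mv² + ½Iω² = ½(1+k)Mv² = (5/6)Mv².
Energy conservation: (5/6)Mv₀² + Mgh = (5/6)Mv², so v² = v₀² + 2gh/(1+k).
v = √(3.62² + 2×9.81×2.32/1.667) = √40.42 ≈ 6.36 m/s.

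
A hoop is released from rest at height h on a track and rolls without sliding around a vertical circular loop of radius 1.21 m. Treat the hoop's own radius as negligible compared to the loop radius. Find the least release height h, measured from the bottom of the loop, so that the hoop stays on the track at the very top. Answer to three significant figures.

For this body I = MR², i.e. k = I/(MR²) = 1.
At the top of the loop, the minimum-contact condition is Mg = Mv_top²/r, so v_top² = gr.
With ω = v/R, the kinetic energy at speed v is ½(1+k)Mv² = Mv².
Energy conservation from release (height h) to the top (height 2r): Mgh = Mg(2r) + M·gr.
Thus h_min = 2r + (1+k)r/2 = r(2 + 2/2) = 1.21 × 3 ≈ 3.63 m.

h_min ≈ 3.63 m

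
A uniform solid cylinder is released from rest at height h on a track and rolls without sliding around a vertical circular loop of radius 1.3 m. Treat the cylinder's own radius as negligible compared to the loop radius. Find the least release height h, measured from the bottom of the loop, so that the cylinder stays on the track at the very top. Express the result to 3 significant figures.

Here I = (1/2)MR², so the shape factor k = I/(MR²) = 0.5.
At the top of the loop, the minimum-contact condition is Mg = Mv_top²/r, so v_top² = gr.
With ω = v/R, the kinetic energy at speed v is ½(1+k)Mv² = (3/4)Mv².
Energy conservation from release (height h) to the top (height 2r): Mgh = Mg(2r) + (3/4)M·gr.
Thus h_min = 2r + (1+k)r/2 = r(2 + 1.5/2) = 1.3 × 2.75 ≈ 3.58 m.

h_min ≈ 3.58 m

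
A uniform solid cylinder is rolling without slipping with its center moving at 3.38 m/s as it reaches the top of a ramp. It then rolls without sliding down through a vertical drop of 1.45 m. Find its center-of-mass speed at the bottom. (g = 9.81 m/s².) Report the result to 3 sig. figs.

v ≈ 5.51 m/s

With I = (1/2)MR², the ratio k = I/(MR²) is 0.5.
Since it rolls without slipping, ω = v/R and KE = ½Mv² + ½Iω² = ½(1+k)Mv² = (3/4)Mv².
Energy conservation: (3/4)Mv₀² + Mgh = (3/4)Mv², so v² = v₀² + 2gh/(1+k).
v = √(3.38² + 2×9.81×1.45/1.5) = √30.39 ≈ 5.51 m/s.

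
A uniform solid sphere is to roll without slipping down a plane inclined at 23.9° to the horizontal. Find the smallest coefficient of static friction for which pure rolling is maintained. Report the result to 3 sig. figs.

For this body I = (2/5)MR², i.e. k = I/(MR²) = 0.4.
Translational: Mg sinθ − f = Ma. Rotational about the CM: fR = Iα = kMRa, so f = kMa.
These give a = g sinθ/(1+k) and the required friction f = kMg sinθ/(1+k).
With N = Mg cosθ, the no-slip condition f ≤ μN gives μ_min = f/N = k tanθ/(1+k).
μ_min = 0.4 × tan23.9° / 1.4 ≈ 0.127.

μ_min ≈ 0.127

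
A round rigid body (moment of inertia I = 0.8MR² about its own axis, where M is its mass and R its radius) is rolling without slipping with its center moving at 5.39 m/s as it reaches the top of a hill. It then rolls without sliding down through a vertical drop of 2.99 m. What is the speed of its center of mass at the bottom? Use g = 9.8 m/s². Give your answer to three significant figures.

For this body I = 0.8MR², i.e. k = I/(MR²) = 0.8.
Rolling without slipping gives ω = v/R, so the total kinetic energy is ½Mv² + ½Iω² = ½(1+k)Mv² = (9/10)Mv².
Conserving energy between top and bottom: (9/10)Mv² = (9/10)Mv₀² + Mgh, hence v² = v₀² + 2gh/(1+k).
v = √(5.39² + 2×9.8×2.99/1.8) = √61.61 ≈ 7.85 m/s.

v ≈ 7.85 m/s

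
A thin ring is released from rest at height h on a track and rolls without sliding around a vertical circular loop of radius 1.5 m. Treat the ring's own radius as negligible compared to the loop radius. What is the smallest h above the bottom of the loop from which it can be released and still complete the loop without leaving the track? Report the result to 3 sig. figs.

h_min ≈ 4.50 m

Here I = MR², so the shape factor k = I/(MR²) = 1.
At the top, contact is just lost when gravity alone supplies the centripetal force: Mg = Mv_top²/r, i.e. v_top² = gr.
With ω = v/R, the kinetic energy at speed v is ½(1+k)Mv² = Mv².
Energy conservation from release (height h) to the top (height 2r): Mgh = Mg(2r) + M·gr.
Thus h_min = 2r + (1+k)r/2 = r(2 + 2/2) = 1.5 × 3 ≈ 4.50 m.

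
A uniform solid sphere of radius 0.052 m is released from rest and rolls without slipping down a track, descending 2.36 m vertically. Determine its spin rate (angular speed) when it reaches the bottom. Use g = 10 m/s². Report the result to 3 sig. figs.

Here I = (2/5)MR², so the shape factor k = I/(MR²) = 0.4.
Since it rolls without slipping, ω = v/R and KE = ½Mv² + ½Iω² = ½(1+k)Mv² = (7/10)Mv².
Energy conservation Mgh = ½(1+k)Mv² gives v = √(2gh/(1+k)) = √(2 × 10 × 2.36 / 1.4) = 5.806 m/s.
The angular speed follows from ω = v/R = 5.806/0.052 ≈ 112 rad/s.

ω ≈ 112 rad/s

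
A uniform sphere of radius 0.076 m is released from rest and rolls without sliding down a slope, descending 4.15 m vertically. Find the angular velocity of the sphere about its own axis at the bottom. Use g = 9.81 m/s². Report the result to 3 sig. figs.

ω ≈ 100 rad/s

For this body I = (2/5)MR², i.e. k = I/(MR²) = 0.4.
The rolling condition ω = v/R makes the rotational term ½I(v/R)² = ½kMv², so KE_total = ½(1+k)Mv² = (7/10)Mv².
Energy conservation Mgh = ½(1+k)Mv² gives v = √(2gh/(1+k)) = √(2 × 9.81 × 4.15 / 1.4) = 7.626 m/s.
Then ω = v/R = 7.626 / 0.076 ≈ 100 rad/s.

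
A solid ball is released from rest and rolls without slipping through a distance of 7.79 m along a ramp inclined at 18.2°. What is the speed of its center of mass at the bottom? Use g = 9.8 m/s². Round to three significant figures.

For this body I = (2/5)MR², i.e. k = I/(MR²) = 0.4.
Pure rolling means v = ωR; then KE = ½Mv² + ½I(v/R)² = ½(1+k)Mv² = (7/10)Mv².
The vertical drop is h = L sinθ = 7.79 × sin18.2° = 2.433 m.
Setting Mgh = (7/10)Mv² gives v = √(2gh/(1+k)) = √(2·9.8·2.433/1.4) ≈ 5.84 m/s.

v ≈ 5.84 m/s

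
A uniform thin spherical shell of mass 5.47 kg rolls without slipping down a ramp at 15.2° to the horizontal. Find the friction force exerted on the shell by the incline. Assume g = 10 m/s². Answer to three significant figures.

With I = (2/3)MR², the ratio k = I/(MR²) is 2/3.
Newton's second law down the slope: Mg sinθ − f = Ma. The torque equation fR = Iα (with α = a/R) gives f = kMa.
Combining, a = g sinθ/(1+k) and f = kMa = kMg sinθ/(1+k).
f = (2/3) × 5.47 × 10 × sin15.2° / 1.667 ≈ 5.74 N.

f ≈ 5.74 N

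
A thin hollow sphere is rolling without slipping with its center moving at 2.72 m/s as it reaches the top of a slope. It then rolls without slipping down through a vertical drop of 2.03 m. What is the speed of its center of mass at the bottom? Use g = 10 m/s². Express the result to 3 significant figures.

Here I = (2/3)MR², so the shape factor k = I/(MR²) = 2/3.
Rolling without slipping gives ω = v/R, so the total kinetic energy is ½Mv² + ½Iω² = ½(1+k)Mv² = (5/6)Mv².
Energy conservation: (5/6)Mv₀² + Mgh = (5/6)Mv², so v² = v₀² + 2gh/(1+k).
v = √(2.72² + 2×10×2.03/1.667) = √31.76 ≈ 5.64 m/s.

v ≈ 5.64 m/s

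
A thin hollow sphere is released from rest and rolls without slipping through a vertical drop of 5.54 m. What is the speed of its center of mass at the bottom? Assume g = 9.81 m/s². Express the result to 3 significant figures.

v ≈ 8.08 m/s

For this body I = (2/3)MR², i.e. k = I/(MR²) = 2/3.
Rolling without slipping gives ω = v/R, so the total kinetic energy is ½Mv² + ½Iω² = ½(1+k)Mv² = (5/6)Mv².
Energy conservation: Mgh = (5/6)Mv², so v = √(2gh/(1+k)) = √(2 × 9.81 × 5.54 / 1.667) ≈ 8.08 m/s.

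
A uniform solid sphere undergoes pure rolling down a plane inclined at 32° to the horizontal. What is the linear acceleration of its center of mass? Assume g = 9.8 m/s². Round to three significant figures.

For this body I = (2/5)MR², i.e. k = I/(MR²) = 0.4.
Along the incline Mg sinθ − f = Ma, and torque about the center fR = Iα = kMR²(a/R) gives f = kMa.
Eliminating f: Mg sinθ = (1+k)Ma, so a = g sinθ/(1+k) = 9.8 × sin32° / 1.4 ≈ 3.71 m/s².

a ≈ 3.71 m/s²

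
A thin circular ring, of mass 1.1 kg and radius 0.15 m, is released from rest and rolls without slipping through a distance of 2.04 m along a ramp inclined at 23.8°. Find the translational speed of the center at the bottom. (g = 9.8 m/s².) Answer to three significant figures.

v ≈ 2.84 m/s

For this body I = MR², i.e. k = I/(MR²) = 1.
Pure rolling means v = ωR; then KE = ½Mv² + ½I(v/R)² = ½(1+k)Mv² = Mv².
The vertical drop is h = L sinθ = 2.04 × sin23.8° = 0.8232 m.
Energy conservation: Mgh = Mv², so v = √(2gh/(1+k)) = √(2 × 9.8 × 0.8232 / 2) ≈ 2.84 m/s.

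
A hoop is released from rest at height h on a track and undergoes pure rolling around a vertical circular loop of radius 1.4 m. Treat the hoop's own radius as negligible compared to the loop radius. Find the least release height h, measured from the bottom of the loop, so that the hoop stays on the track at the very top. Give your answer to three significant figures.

h_min ≈ 4.20 m

The moment of inertia is MR², giving k ≡ I/(MR²) = 1.
At the top of the loop, the minimum-contact condition is Mg = Mv_top²/r, so v_top² = gr.
With ω = v/R, the kinetic energy at speed v is ½(1+k)Mv² = Mv².
Energy conservation from release (height h) to the top (height 2r): Mgh = Mg(2r) + M·gr.
Thus h_min = 2r + (1+k)r/2 = r(2 + 2/2) = 1.4 × 3 ≈ 4.20 m.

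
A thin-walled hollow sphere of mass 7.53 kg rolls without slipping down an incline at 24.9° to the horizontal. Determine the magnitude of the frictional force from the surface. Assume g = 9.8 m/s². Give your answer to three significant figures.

f ≈ 12.4 N

The moment of inertia is (2/3)MR², giving k ≡ I/(MR²) = 2/3.
Translational: Mg sinθ − f = Ma. Rotational about the CM: fR = Iα = kMRa, so f = kMa.
Combining, a = g sinθ/(1+k) and f = kMa = kMg sinθ/(1+k).
f = (2/3) × 7.53 × 9.8 × sin24.9° / 1.667 ≈ 12.4 N.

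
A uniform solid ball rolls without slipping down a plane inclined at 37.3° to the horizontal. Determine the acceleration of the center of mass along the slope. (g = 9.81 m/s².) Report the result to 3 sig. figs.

With I = (2/5)MR², the ratio k = I/(MR²) is 0.4.
Newton's second law down the slope: Mg sinθ − f = Ma. The torque equation fR = Iα (with α = a/R) gives f = kMa.
Eliminating f: Mg sinθ = (1+k)Ma, so a = g sinθ/(1+k) = 9.81 × sin37.3° / 1.4 ≈ 4.25 m/s².

a ≈ 4.25 m/s²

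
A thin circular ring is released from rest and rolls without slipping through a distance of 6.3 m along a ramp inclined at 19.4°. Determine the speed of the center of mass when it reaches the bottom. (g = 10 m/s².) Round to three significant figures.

For this body I = MR², i.e. k = I/(MR²) = 1.
Since it rolls without slipping, ω = v/R and KE = ½Mv² + ½Iω² = ½(1+k)Mv² = Mv².
The vertical drop is h = L sinθ = 6.3 × sin19.4° = 2.093 m.
Energy conservation: Mgh = Mv², so v = √(2gh/(1+k)) = √(2 × 10 × 2.093 / 2) ≈ 4.57 m/s.

v ≈ 4.57 m/s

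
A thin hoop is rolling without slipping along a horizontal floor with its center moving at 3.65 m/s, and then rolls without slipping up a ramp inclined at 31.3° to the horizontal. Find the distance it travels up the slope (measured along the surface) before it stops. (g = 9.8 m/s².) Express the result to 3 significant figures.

With I = MR², the ratio k = I/(MR²) is 1.
Pure rolling means v = ωR; then KE = ½Mv² + ½I(v/R)² = ½(1+k)Mv² = Mv².
Setting this equal to Mgh gives the vertical rise h = (1+k)v₀²/(2g) = 2×3.65²/(2×9.8) = 1.359 m.
Along the incline, d = h/sinθ = 1.359/sin31.3° ≈ 2.62 m.

d ≈ 2.62 m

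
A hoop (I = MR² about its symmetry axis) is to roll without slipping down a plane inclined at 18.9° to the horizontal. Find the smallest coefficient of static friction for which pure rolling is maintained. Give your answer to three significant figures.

μ_min ≈ 0.171

For this body I = MR², i.e. k = I/(MR²) = 1.
Newton's second law down the slope: Mg sinθ − f = Ma. The torque equation fR = Iα (with α = a/R) gives f = kMa.
These give a = g sinθ/(1+k) and the required friction f = kMg sinθ/(1+k).
The normal force is N = Mg cosθ, so μ_min = f/N = k tanθ/(1+k).
μ_min = 1 × tan18.9° / 2 ≈ 0.171.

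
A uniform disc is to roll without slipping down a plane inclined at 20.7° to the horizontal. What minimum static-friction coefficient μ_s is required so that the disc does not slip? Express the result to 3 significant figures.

The moment of inertia is (1/2)MR², giving k ≡ I/(MR²) = 0.5.
Along the incline Mg sinθ − f = Ma, and torque about the center fR = Iα = kMR²(a/R) gives f = kMa.
These give a = g sinθ/(1+k) and the required friction f = kMg sinθ/(1+k).
With N = Mg cosθ, the no-slip condition f ≤ μN gives μ_min = f/N = k tanθ/(1+k).
μ_min = 0.5 × tan20.7° / 1.5 ≈ 0.126.

μ_min ≈ 0.126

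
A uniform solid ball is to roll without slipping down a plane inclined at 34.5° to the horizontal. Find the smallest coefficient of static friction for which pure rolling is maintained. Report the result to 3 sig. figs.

Here I = (2/5)MR², so the shape factor k = I/(MR²) = 0.4.
Translational: Mg sinθ − f = Ma. Rotational about the CM: fR = Iα = kMRa, so f = kMa.
These give a = g sinθ/(1+k) and the required friction f = kMg sinθ/(1+k).
With N = Mg cosθ, the no-slip condition f ≤ μN gives μ_min = f/N = k tanθ/(1+k).
μ_min = 0.4 × tan34.5° / 1.4 ≈ 0.196.

μ_min ≈ 0.196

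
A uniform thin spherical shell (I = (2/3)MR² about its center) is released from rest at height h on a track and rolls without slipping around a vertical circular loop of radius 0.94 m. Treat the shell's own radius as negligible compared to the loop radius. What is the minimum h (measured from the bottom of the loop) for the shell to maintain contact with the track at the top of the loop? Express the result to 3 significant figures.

For this body I = (2/3)MR², i.e. k = I/(MR²) = 2/3.
At the top of the loop, the minimum-contact condition is Mg = Mv_top²/r, so v_top² = gr.
With ω = v/R, the kinetic energy at speed v is ½(1+k)Mv² = (5/6)Mv².
Energy conservation from release (height h) to the top (height 2r): Mgh = Mg(2r) + (5/6)M·gr.
Thus h_min = 2r + (1+k)r/2 = r(2 + 1.667/2) = 0.94 × 2.833 ≈ 2.66 m.

h_min ≈ 2.66 m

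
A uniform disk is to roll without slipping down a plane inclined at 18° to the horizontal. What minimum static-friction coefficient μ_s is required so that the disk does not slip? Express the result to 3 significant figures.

μ_min ≈ 0.108

The moment of inertia is (1/2)MR², giving k ≡ I/(MR²) = 0.5.
Newton's second law down the slope: Mg sinθ − f = Ma. The torque equation fR = Iα (with α = a/R) gives f = kMa.
These give a = g sinθ/(1+k) and the required friction f = kMg sinθ/(1+k).
The normal force is N = Mg cosθ, so μ_min = f/N = k tanθ/(1+k).
μ_min = 0.5 × tan18° / 1.5 ≈ 0.108.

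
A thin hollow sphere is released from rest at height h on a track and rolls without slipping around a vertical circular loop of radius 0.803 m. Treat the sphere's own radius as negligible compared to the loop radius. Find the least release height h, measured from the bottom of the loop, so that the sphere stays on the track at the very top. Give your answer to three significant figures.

h_min ≈ 2.28 m

The moment of inertia is (2/3)MR², giving k ≡ I/(MR²) = 2/3.
At the top, contact is just lost when gravity alone supplies the centripetal force: Mg = Mv_top²/r, i.e. v_top² = gr.
With ω = v/R, the kinetic energy at speed v is ½(1+k)Mv² = (5/6)Mv².
Energy conservation from release (height h) to the top (height 2r): Mgh = Mg(2r) + (5/6)M·gr.
Thus h_min = 2r + (1+k)r/2 = r(2 + 1.667/2) = 0.803 × 2.833 ≈ 2.28 m.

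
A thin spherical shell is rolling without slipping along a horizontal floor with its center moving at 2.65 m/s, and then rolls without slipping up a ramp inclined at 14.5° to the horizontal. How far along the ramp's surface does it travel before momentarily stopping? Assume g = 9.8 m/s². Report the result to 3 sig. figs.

d ≈ 2.38 m

The moment of inertia is (2/3)MR², giving k ≡ I/(MR²) = 2/3.
The rolling condition ω = v/R makes the rotational term ½I(v/R)² = ½kMv², so KE_total = ½(1+k)Mv² = (5/6)Mv².
Setting this equal to Mgh gives the vertical rise h = (1+k)v₀²/(2g) = 1.667×2.65²/(2×9.8) = 0.5972 m.
Along the incline, d = h/sinθ = 0.5972/sin14.5° ≈ 2.38 m.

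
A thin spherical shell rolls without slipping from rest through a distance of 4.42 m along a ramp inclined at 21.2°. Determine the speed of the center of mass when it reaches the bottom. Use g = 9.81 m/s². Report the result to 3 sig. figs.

v ≈ 4.34 m/s

Here I = (2/3)MR², so the shape factor k = I/(MR²) = 2/3.
Since it rolls without slipping, ω = v/R and KE = ½Mv² + ½Iω² = ½(1+k)Mv² = (5/6)Mv².
The vertical drop is h = L sinθ = 4.42 × sin21.2° = 1.598 m.
Energy conservation: Mgh = (5/6)Mv², so v = √(2gh/(1+k)) = √(2 × 9.81 × 1.598 / 1.667) ≈ 4.34 m/s.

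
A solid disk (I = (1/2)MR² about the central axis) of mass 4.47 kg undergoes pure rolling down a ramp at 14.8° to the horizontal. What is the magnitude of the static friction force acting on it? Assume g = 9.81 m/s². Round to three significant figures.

For this body I = (1/2)MR², i.e. k = I/(MR²) = 0.5.
Newton's second law down the slope: Mg sinθ − f = Ma. The torque equation fR = Iα (with α = a/R) gives f = kMa.
Combining, a = g sinθ/(1+k) and f = kMa = kMg sinθ/(1+k).
f = 0.5 × 4.47 × 9.81 × sin14.8° / 1.5 ≈ 3.73 N.

f ≈ 3.73 N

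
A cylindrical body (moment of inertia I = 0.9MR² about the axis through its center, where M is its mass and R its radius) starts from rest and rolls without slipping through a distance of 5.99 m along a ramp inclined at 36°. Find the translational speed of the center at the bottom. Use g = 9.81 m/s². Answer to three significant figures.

With I = 0.9MR², the ratio k = I/(MR²) is 0.9.
Rolling without slipping gives ω = v/R, so the total kinetic energy is ½Mv² + ½Iω² = ½(1+k)Mv² = (19/20)Mv².
The vertical drop is h = L sinθ = 5.99 × sin36° = 3.521 m.
Energy conservation: Mgh = (19/20)Mv², so v = √(2gh/(1+k)) = √(2 × 9.81 × 3.521 / 1.9) ≈ 6.03 m/s.

v ≈ 6.03 m/s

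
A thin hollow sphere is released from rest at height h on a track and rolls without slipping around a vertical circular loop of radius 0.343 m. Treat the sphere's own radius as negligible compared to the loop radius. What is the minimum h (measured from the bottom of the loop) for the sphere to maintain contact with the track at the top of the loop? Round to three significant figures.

h_min ≈ 0.972 m

Here I = (2/3)MR², so the shape factor k = I/(MR²) = 2/3.
At the top of the loop, the minimum-contact condition is Mg = Mv_top²/r, so v_top² = gr.
With ω = v/R, the kinetic energy at speed v is ½(1+k)Mv² = (5/6)Mv².
Energy conservation from release (height h) to the top (height 2r): Mgh = Mg(2r) + (5/6)M·gr.
Thus h_min = 2r + (1+k)r/2 = r(2 + 1.667/2) = 0.343 × 2.833 ≈ 0.972 m.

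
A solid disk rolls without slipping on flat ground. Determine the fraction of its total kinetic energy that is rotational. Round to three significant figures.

fraction ≈ 0.333

Here I = (1/2)MR², so the shape factor k = I/(MR²) = 0.5.
Since ω = v/R, the translational part is ½Mv² and the rotational part is ½I(v/R)² = ½kMv²; the total is ½(1+k)Mv².
The rotational fraction is therefore k/(1+k) = 0.5/1.5 ≈ 0.333.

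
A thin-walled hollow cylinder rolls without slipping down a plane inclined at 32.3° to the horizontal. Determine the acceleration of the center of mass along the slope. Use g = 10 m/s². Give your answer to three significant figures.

The moment of inertia is MR², giving k ≡ I/(MR²) = 1.
Newton's second law down the slope: Mg sinθ − f = Ma. The torque equation fR = Iα (with α = a/R) gives f = kMa.
Eliminating f: Mg sinθ = (1+k)Ma, so a = g sinθ/(1+k) = 10 × sin32.3° / 2 ≈ 2.67 m/s².

a ≈ 2.67 m/s²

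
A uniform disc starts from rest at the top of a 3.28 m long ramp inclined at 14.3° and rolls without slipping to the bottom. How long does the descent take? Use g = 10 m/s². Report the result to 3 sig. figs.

t ≈ 2.00 s

The moment of inertia is (1/2)MR², giving k ≡ I/(MR²) = 0.5.
Newton's second law down the slope: Mg sinθ − f = Ma. The torque equation fR = Iα (with α = a/R) gives f = kMa.
Hence a = g sinθ/(1+k) = 10×sin14.3°/1.5 = 1.647 m/s².
Starting from rest, L = ½at², so t = √(2L/a) = √(2×3.28/1.647) ≈ 2.00 s.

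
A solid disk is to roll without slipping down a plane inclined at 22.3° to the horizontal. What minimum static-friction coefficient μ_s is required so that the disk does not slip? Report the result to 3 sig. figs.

μ_min ≈ 0.137

Here I = (1/2)MR², so the shape factor k = I/(MR²) = 0.5.
Newton's second law down the slope: Mg sinθ − f = Ma. The torque equation fR = Iα (with α = a/R) gives f = kMa.
These give a = g sinθ/(1+k) and the required friction f = kMg sinθ/(1+k).
With N = Mg cosθ, the no-slip condition f ≤ μN gives μ_min = f/N = k tanθ/(1+k).
μ_min = 0.5 × tan22.3° / 1.5 ≈ 0.137.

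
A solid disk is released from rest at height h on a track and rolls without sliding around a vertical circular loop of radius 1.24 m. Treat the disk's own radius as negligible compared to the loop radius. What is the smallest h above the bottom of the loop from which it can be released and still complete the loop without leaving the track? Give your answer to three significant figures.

For this body I = (1/2)MR², i.e. k = I/(MR²) = 0.5.
At the top of the loop, the minimum-contact condition is Mg = Mv_top²/r, so v_top² = gr.
With ω = v/R, the kinetic energy at speed v is ½(1+k)Mv² = (3/4)Mv².
Energy conservation from release (height h) to the top (height 2r): Mgh = Mg(2r) + (3/4)M·gr.
Thus h_min = 2r + (1+k)r/2 = r(2 + 1.5/2) = 1.24 × 2.75 ≈ 3.41 m.

h_min ≈ 3.41 m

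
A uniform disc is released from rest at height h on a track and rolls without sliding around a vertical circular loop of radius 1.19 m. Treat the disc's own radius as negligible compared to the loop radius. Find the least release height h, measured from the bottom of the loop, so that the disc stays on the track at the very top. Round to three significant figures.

Here I = (1/2)MR², so the shape factor k = I/(MR²) = 0.5.
At the top of the loop, the minimum-contact condition is Mg = Mv_top²/r, so v_top² = gr.
With ω = v/R, the kinetic energy at speed v is ½(1+k)Mv² = (3/4)Mv².
Energy conservation from release (height h) to the top (height 2r): Mgh = Mg(2r) + (3/4)M·gr.
Thus h_min = 2r + (1+k)r/2 = r(2 + 1.5/2) = 1.19 × 2.75 ≈ 3.27 m.

h_min ≈ 3.27 m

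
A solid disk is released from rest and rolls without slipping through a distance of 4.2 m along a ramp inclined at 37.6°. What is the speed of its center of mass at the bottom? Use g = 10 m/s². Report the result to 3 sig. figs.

v ≈ 5.85 m/s

For this body I = (1/2)MR², i.e. k = I/(MR²) = 0.5.
Rolling without slipping gives ω = v/R, so the total kinetic energy is ½Mv² + ½Iω² = ½(1+k)Mv² = (3/4)Mv².
The vertical drop is h = L sinθ = 4.2 × sin37.6° = 2.563 m.
Energy conservation: Mgh = (3/4)Mv², so v = √(2gh/(1+k)) = √(2 × 10 × 2.563 / 1.5) ≈ 5.85 m/s.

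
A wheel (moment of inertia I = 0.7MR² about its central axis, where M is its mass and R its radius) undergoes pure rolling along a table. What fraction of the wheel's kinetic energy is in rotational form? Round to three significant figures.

fraction ≈ 0.412

For this body I = 0.7MR², i.e. k = I/(MR²) = 0.7.
With ω = v/R, KE_trans = ½Mv² and KE_rot = ½Iω² = ½kMv², so KE_total = ½(1+k)Mv².
The rotational fraction is therefore k/(1+k) = 0.7/1.7 ≈ 0.412.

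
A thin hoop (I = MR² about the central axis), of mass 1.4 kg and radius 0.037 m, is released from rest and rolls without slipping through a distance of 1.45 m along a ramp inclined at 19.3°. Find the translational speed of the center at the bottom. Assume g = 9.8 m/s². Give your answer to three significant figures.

Here I = MR², so the shape factor k = I/(MR²) = 1.
Since it rolls without slipping, ω = v/R and KE = ½Mv² + ½Iω² = ½(1+k)Mv² = Mv².
The vertical drop is h = L sinθ = 1.45 × sin19.3° = 0.4792 m.
Setting Mgh = Mv² gives v = √(2gh/(1+k)) = √(2·9.8·0.4792/2) ≈ 2.17 m/s.

v ≈ 2.17 m/s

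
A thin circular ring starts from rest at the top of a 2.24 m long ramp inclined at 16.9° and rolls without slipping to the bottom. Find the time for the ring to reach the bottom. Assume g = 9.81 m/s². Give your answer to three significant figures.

t ≈ 1.77 s

For this body I = MR², i.e. k = I/(MR²) = 1.
Translational: Mg sinθ − f = Ma. Rotational about the CM: fR = Iα = kMRa, so f = kMa.
Hence a = g sinθ/(1+k) = 9.81×sin16.9°/2 = 1.426 m/s².
With constant a from rest, t = √(2L/a) = √(2·2.24/1.426) ≈ 1.77 s.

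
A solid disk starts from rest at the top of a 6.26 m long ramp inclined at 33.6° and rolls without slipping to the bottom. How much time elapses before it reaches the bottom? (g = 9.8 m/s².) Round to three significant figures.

t ≈ 1.86 s

With I = (1/2)MR², the ratio k = I/(MR²) is 0.5.
Along the incline Mg sinθ − f = Ma, and torque about the center fR = Iα = kMR²(a/R) gives f = kMa.
Hence a = g sinθ/(1+k) = 9.8×sin33.6°/1.5 = 3.615 m/s².
With constant a from rest, t = √(2L/a) = √(2·6.26/3.615) ≈ 1.86 s.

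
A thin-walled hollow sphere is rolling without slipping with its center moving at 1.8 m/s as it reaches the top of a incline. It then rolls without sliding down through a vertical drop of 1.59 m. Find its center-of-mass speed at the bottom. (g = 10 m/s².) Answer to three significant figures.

For this body I = (2/3)MR², i.e. k = I/(MR²) = 2/3.
Pure rolling means v = ωR; then KE = ½Mv² + ½I(v/R)² = ½(1+k)Mv² = (5/6)Mv².
Conserving energy between top and bottom: (5/6)Mv² = (5/6)Mv₀² + Mgh, hence v² = v₀² + 2gh/(1+k).
v = √(1.8² + 2×10×1.59/1.667) = √22.32 ≈ 4.72 m/s.

v ≈ 4.72 m/s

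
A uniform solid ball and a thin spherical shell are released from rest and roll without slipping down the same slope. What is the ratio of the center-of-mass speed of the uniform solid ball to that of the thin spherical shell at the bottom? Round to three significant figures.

Each satisfies Mgh = ½(1+k)Mv² with k = I/(MR²), so v ∝ 1/√(1+k).
For the uniform solid ball k = 0.4; for the thin spherical shell k = 2/3.
v₁/v₂ = √((1+k₂)/(1+k₁)) = √(1.667/1.4) ≈ 1.09.

v_ratio ≈ 1.09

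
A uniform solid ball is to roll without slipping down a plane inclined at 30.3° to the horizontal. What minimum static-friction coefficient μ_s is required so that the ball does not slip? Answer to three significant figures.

μ_min ≈ 0.167

For this body I = (2/5)MR², i.e. k = I/(MR²) = 0.4.
Translational: Mg sinθ − f = Ma. Rotational about the CM: fR = Iα = kMRa, so f = kMa.
These give a = g sinθ/(1+k) and the required friction f = kMg sinθ/(1+k).
With N = Mg cosθ, the no-slip condition f ≤ μN gives μ_min = f/N = k tanθ/(1+k).
μ_min = 0.4 × tan30.3° / 1.4 ≈ 0.167.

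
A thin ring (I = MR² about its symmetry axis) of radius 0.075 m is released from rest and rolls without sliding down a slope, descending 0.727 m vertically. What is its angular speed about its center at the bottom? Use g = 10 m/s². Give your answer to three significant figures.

ω ≈ 36.0 rad/s

Here I = MR², so the shape factor k = I/(MR²) = 1.
Pure rolling means v = ωR; then KE = ½Mv² + ½I(v/R)² = ½(1+k)Mv² = Mv².
Energy conservation Mgh = ½(1+k)Mv² gives v = √(2gh/(1+k)) = √(2 × 10 × 0.727 / 2) = 2.696 m/s.
The angular speed follows from ω = v/R = 2.696/0.075 ≈ 36.0 rad/s.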